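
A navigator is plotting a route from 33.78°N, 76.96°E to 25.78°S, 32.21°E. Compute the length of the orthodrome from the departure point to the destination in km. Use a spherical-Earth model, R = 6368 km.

8131 km

cos σ = sin φ₁ sin φ₂ + cos φ₁ cos φ₂ cos Δλ
      = sin(33.78°)sin(-25.78°) + cos(33.78°)cos(-25.78°)cos(-44.75°) = 0.2897
σ = 73.159° → d = Rσ = 6368·1.27686 = 8131 km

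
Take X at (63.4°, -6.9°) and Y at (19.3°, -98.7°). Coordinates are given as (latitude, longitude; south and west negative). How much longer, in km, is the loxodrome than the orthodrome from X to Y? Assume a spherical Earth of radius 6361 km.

485 km

Great circle: cos σ = sin φ₁ sin φ₂ + cos φ₁ cos φ₂ cos Δλ,  σ = 1.2847 rad → d_gc = 8171.7 km
Rhumb line: Δψ = -1.0989, q = Δφ/Δψ = 0.7004, d_rh = R√(Δφ²+q²Δλ²) = 8656.3 km
Excess = 8656.3 − 8171.7 = 484.6 ≈ 485 km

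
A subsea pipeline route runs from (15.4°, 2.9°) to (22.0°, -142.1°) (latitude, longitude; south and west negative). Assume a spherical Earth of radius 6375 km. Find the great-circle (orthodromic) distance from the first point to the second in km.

cos σ = sin φ₁ sin φ₂ + cos φ₁ cos φ₂ cos Δλ
      = sin(15.40°)sin(22.00°) + cos(15.40°)cos(22.00°)cos(-145.00°) = -0.6328
σ = 129.254° → d = Rσ = 6375·2.25590 = 14381 km

14381 km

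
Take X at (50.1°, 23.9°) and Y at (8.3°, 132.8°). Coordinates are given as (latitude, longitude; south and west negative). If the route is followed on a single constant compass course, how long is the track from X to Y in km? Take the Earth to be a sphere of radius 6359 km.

11167 km

Rhumb course C = atan2(Δλ, Δψ) with Δψ = ln[tan(π/4+φ₂/2)/tan(π/4+φ₁/2)] = -0.8680, Δλ = +1.9007 → C = 114.55°
d = R·|Δφ| / |cos C| = 6359·0.72955 / 0.41543 = 11167 km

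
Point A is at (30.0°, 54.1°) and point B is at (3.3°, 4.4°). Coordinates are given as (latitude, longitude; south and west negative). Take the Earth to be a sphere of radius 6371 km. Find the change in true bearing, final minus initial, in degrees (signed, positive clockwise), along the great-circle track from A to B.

At departure: θ₁ = atan2(sin Δλ cos φ₂, cos φ₁ sin φ₂ − sin φ₁ cos φ₂ cos Δλ) = 250.27°
At arrival: θ₂ = atan2(sin Δλ cos φ₁, −cos φ₂ sin φ₁ + sin φ₂ cos φ₁ cos Δλ) = 234.74°
Δθ = θ₂ − θ₁ = -15.5°

-15.5°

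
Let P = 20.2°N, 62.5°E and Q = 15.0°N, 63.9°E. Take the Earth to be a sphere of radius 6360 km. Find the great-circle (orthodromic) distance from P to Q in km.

596 km

Haversine: a = sin²(Δφ/2)+cos φ₁ cos φ₂ sin²(Δλ/2) = 0.00219;  σ = 2·atan2(√a,√(1−a))
σ = 5.368° → d = Rσ = 6360·0.09370 = 596 km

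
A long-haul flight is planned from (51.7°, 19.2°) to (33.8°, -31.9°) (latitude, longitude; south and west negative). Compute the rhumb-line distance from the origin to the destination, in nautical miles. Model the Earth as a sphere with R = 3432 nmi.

2468 nmi

Rhumb course C = atan2(Δλ, Δψ) with Δψ = ln[tan(π/4+φ₂/2)/tan(π/4+φ₁/2)] = -0.4302, Δλ = -0.8919 → C = 244.25°
d = R·|Δφ| / |cos C| = 3432·0.31241 / 0.43449 = 2468 nmi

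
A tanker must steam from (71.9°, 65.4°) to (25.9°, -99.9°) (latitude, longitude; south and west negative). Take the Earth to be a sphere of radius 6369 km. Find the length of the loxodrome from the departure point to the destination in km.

11929 km

Rhumb course C = atan2(Δλ, Δψ) with Δψ = ln[tan(π/4+φ₂/2)/tan(π/4+φ₁/2)] = -1.3688, Δλ = -2.8850 → C = 244.62°
d = R·|Δφ| / |cos C| = 6369·0.80285 / 0.42866 = 11929 km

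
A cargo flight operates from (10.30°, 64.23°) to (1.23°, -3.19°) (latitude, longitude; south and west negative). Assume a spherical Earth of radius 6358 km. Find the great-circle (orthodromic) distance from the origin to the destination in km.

cos σ = sin φ₁ sin φ₂ + cos φ₁ cos φ₂ cos Δλ
      = sin(10.30°)sin(1.23°) + cos(10.30°)cos(1.23°)cos(-67.42°) = 0.3815
σ = 67.571° → d = Rσ = 6358·1.17934 = 7498 km

7498 km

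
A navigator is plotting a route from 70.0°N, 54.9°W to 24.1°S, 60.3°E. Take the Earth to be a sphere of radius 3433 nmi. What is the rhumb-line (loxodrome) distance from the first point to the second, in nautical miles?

7688 nmi

Rhumb course C = atan2(Δλ, Δψ) with Δψ = ln[tan(π/4+φ₂/2)/tan(π/4+φ₁/2)] = -2.1690, Δλ = +2.0106 → C = 137.17°
d = R·|Δφ| / |cos C| = 3433·1.64235 / 0.73338 = 7688 nmi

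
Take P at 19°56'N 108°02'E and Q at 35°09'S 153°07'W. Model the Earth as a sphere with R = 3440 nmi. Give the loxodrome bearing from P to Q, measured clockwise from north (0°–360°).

Δψ = ln[tan(π/4+φ₂/2)/tan(π/4+φ₁/2)] = -1.0112
Δλ = +1.7253 rad (taken the short way round)
course = atan2(Δλ, Δψ) = 120.37°

120.4°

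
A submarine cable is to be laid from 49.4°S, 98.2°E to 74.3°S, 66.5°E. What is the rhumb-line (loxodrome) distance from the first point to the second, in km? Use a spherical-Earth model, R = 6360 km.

Rhumb course C = atan2(Δλ, Δψ) with Δψ = ln[tan(π/4+φ₂/2)/tan(π/4+φ₁/2)] = -0.9869, Δλ = -0.5533 → C = 209.27°
d = R·|Δφ| / |cos C| = 6360·0.43459 / 0.87229 = 3169 km

3169 km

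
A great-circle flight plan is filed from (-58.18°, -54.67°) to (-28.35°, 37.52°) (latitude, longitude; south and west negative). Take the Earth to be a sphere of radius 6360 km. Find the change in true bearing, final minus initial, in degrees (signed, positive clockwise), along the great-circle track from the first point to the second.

-72.8°

At departure: θ₁ = atan2(sin Δλ cos φ₂, cos φ₁ sin φ₂ − sin φ₁ cos φ₂ cos Δλ) = 107.60°
At arrival: θ₂ = atan2(sin Δλ cos φ₁, −cos φ₂ sin φ₁ + sin φ₂ cos φ₁ cos Δλ) = 34.82°
Δθ = θ₂ − θ₁ = -72.8°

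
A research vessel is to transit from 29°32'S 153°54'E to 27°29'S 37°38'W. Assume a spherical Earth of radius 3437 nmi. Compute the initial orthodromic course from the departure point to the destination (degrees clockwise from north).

167.9°

θ = atan2( sin Δλ·cos φ₂ ,  cos φ₁ sin φ₂ − sin φ₁ cos φ₂ cos Δλ )
  = atan2(+0.1774, -0.8300) = 167.94°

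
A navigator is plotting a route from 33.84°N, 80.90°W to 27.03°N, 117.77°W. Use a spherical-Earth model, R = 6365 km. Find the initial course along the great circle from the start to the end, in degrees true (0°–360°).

267.9°

θ = atan2( sin Δλ·cos φ₂ ,  cos φ₁ sin φ₂ − sin φ₁ cos φ₂ cos Δλ )
  = atan2(-0.5345, -0.0194) = 267.92°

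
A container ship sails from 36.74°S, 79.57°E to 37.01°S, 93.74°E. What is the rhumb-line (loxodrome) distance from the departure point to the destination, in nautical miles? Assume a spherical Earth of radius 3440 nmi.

681 nmi

Δψ = ln[tan(π/4+φ₂/2)/tan(π/4+φ₁/2)] = -0.0059;  Δφ = -0.0047 rad,  Δλ = +0.2473 rad
q = Δφ/Δψ = 0.7999
d = R·√(Δφ² + q²Δλ²) = 3440·0.19789 = 681 nmi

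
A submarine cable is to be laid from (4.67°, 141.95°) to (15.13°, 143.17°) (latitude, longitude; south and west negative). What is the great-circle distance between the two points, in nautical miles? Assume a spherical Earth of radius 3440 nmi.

Haversine: a = sin²(Δφ/2)+cos φ₁ cos φ₂ sin²(Δλ/2) = 0.00842;  σ = 2·atan2(√a,√(1−a))
σ = 10.529° → d = Rσ = 3440·0.18376 = 632 nmi

632 nmi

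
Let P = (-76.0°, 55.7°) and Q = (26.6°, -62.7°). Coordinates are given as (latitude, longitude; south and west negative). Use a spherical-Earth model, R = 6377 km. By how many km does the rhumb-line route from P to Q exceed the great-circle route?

998 km

Great circle: cos σ = sin φ₁ sin φ₂ + cos φ₁ cos φ₂ cos Δλ,  σ = 2.1381 rad → d_gc = 13634.5 km
Rhumb line: Δψ = +2.5792, q = Δφ/Δψ = 0.6943, d_rh = R√(Δφ²+q²Δλ²) = 14632.5 km
Excess = 14632.5 − 13634.5 = 998.0 ≈ 998 km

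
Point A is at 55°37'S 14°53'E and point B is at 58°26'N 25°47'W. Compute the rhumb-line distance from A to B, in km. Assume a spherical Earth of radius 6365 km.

Δψ = ln[tan(π/4+φ₂/2)/tan(π/4+φ₁/2)] = +2.4367;  Δφ = +1.9905 rad,  Δλ = -0.7098 rad
q = Δφ/Δψ = 0.8169
d = R·√(Δφ² + q²Δλ²) = 6365·2.07328 = 13196 km

13196 km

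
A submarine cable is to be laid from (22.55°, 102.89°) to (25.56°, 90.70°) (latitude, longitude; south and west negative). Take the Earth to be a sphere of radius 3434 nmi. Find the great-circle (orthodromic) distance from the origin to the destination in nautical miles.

cos σ = sin φ₁ sin φ₂ + cos φ₁ cos φ₂ cos Δλ
      = sin(22.55°)sin(25.56°) + cos(22.55°)cos(25.56°)cos(-12.19°) = 0.9798
σ = 11.526° → d = Rσ = 3434·0.20116 = 691 nmi

691 nmi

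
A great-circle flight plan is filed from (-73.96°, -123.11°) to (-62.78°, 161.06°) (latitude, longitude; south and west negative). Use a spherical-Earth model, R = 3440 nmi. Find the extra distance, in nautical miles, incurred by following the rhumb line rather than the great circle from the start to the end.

111 nmi

Great circle: cos σ = sin φ₁ sin φ₂ + cos φ₁ cos φ₂ cos Δλ,  σ = 0.4831 rad → d_gc = 1661.7 nmi
Rhumb line: Δψ = +0.5414, q = Δφ/Δψ = 0.3604, d_rh = R√(Δφ²+q²Δλ²) = 1773.0 nmi
Excess = 1773.0 − 1661.7 = 111.3 ≈ 111 nmi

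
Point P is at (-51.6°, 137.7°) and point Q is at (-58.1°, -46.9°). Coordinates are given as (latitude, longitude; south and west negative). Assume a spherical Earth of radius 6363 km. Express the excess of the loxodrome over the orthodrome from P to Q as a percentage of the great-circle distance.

Great circle: σ = 1.2258 rad → d_gc = Rσ = 7800.0 km
Rhumb: Δφ = -0.1134, Δλ = +3.0613, Δψ = -0.1976, q = Δφ/Δψ = 0.5742 → d_rh = R√(Δφ²+q²Δλ²) = 11207.4 km
Excess = (11207.4 − 7800.0) / 7800.0 = 3407.4 / 7800.0 = 43.68% ≈ 43.7%

43.7%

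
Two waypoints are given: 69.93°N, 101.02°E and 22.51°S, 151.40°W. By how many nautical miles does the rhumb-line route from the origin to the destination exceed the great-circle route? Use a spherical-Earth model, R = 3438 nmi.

Great circle: cos σ = sin φ₁ sin φ₂ + cos φ₁ cos φ₂ cos Δλ,  σ = 2.0436 rad → d_gc = 7025.76 nmi
Rhumb line: Δψ = -2.1352, q = Δφ/Δψ = 0.7556, d_rh = R√(Δφ²+q²Δλ²) = 7386.34 nmi
Excess = 7386.34 − 7025.76 = 360.58 ≈ 361 nmi

361 nmi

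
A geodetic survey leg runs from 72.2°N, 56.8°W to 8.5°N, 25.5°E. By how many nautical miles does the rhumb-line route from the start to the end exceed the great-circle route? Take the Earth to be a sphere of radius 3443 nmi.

Great circle: cos σ = sin φ₁ sin φ₂ + cos φ₁ cos φ₂ cos Δλ,  σ = 1.3885 rad → d_gc = 4780.8 nmi
Rhumb line: Δψ = -1.7052, q = Δφ/Δψ = 0.6520, d_rh = R√(Δφ²+q²Δλ²) = 5005.0 nmi
Excess = 5005.0 − 4780.8 = 224.2 ≈ 224 nmi

224 nmi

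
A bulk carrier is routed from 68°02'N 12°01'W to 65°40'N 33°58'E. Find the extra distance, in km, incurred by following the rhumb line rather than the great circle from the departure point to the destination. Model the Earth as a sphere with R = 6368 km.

46 km

Great circle: cos σ = sin φ₁ sin φ₂ + cos φ₁ cos φ₂ cos Δλ,  σ = 0.3107 rad → d_gc = 1978.6 km
Rhumb line: Δψ = -0.1052, q = Δφ/Δψ = 0.3928, d_rh = R√(Δφ²+q²Δλ²) = 2024.7 km
Excess = 2024.7 − 1978.6 = 46.1 ≈ 46 km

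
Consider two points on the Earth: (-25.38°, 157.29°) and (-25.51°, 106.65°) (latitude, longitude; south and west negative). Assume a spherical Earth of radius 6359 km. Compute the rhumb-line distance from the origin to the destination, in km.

Δψ = ln[tan(π/4+φ₂/2)/tan(π/4+φ₁/2)] = -0.0025;  Δφ = -0.0023 rad,  Δλ = -0.8838 rad
q = Δφ/Δψ = 0.9030
d = R·√(Δφ² + q²Δλ²) = 6359·0.79810 = 5075 km

5075 km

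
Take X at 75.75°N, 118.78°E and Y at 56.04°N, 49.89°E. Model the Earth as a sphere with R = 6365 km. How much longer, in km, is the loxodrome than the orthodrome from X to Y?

182 km

Great circle: cos σ = sin φ₁ sin φ₂ + cos φ₁ cos φ₂ cos Δλ,  σ = 0.5483 rad → d_gc = 3489.7 km
Rhumb line: Δψ = -0.8931, q = Δφ/Δψ = 0.3852, d_rh = R√(Δφ²+q²Δλ²) = 3671.9 km
Excess = 3671.9 − 3489.7 = 182.2 ≈ 182 km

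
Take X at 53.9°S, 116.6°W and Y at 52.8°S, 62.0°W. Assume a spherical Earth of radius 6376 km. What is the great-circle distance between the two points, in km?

3538 km

Haversine: a = sin²(Δφ/2)+cos φ₁ cos φ₂ sin²(Δλ/2) = 0.07503;  σ = 2·atan2(√a,√(1−a))
σ = 31.794° → d = Rσ = 6376·0.55492 = 3538 km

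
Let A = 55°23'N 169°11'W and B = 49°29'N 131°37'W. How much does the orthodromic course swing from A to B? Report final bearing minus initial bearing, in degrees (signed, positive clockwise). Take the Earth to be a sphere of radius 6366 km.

Initial bearing θ₁ = atan2(sin Δλ cos φ₂, cos φ₁ sin φ₂ − sin φ₁ cos φ₂ cos Δλ) = 88.83°
Final bearing θ₂ = (initial bearing from the destination back to the start) + 180° = 119.05°
Δθ = θ₂ − θ₁ = +30.2°

+30.2°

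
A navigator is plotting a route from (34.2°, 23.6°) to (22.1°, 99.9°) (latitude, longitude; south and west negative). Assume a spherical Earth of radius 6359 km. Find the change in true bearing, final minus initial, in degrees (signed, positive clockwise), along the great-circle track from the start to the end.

At departure: θ₁ = atan2(sin Δλ cos φ₂, cos φ₁ sin φ₂ − sin φ₁ cos φ₂ cos Δλ) = 78.21°
At arrival: θ₂ = atan2(sin Δλ cos φ₁, −cos φ₂ sin φ₁ + sin φ₂ cos φ₁ cos Δλ) = 119.09°
Δθ = θ₂ − θ₁ = +40.9°

+40.9°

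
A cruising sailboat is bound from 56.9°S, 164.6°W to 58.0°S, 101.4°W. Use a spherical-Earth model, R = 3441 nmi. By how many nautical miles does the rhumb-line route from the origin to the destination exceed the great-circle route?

Great circle: cos σ = sin φ₁ sin φ₂ + cos φ₁ cos φ₂ cos Δλ,  σ = 0.5718 rad → d_gc = 1967.7 nmi
Rhumb line: Δψ = -0.0357, q = Δφ/Δψ = 0.5380, d_rh = R√(Δφ²+q²Δλ²) = 2043.0 nmi
Excess = 2043.0 − 1967.7 = 75.3 ≈ 75 nmi

75 nmi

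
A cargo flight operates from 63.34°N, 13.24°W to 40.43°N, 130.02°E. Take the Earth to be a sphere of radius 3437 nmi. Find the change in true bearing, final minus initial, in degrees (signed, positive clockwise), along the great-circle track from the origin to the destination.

+135.1°

At departure: θ₁ = atan2(sin Δλ cos φ₂, cos φ₁ sin φ₂ − sin φ₁ cos φ₂ cos Δλ) = 28.57°
At arrival: θ₂ = atan2(sin Δλ cos φ₁, −cos φ₂ sin φ₁ + sin φ₂ cos φ₁ cos Δλ) = 163.63°
Δθ = θ₂ − θ₁ = +135.1°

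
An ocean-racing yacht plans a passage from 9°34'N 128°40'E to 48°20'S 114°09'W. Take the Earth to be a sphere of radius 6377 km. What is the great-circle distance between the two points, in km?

12807 km

Haversine: a = sin²(Δφ/2)+cos φ₁ cos φ₂ sin²(Δλ/2) = 0.71182;  σ = 2·atan2(√a,√(1−a))
σ = 115.064° → d = Rσ = 6377·2.00825 = 12807 km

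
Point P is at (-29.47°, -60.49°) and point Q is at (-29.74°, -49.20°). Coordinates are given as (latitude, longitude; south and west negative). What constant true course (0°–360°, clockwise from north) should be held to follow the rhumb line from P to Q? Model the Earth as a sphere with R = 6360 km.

Δψ = ln[tan(π/4+φ₂/2)/tan(π/4+φ₁/2)] = -0.0054
Δλ = +0.1970 rad (taken the short way round)
course = atan2(Δλ, Δψ) = 91.58°

91.6°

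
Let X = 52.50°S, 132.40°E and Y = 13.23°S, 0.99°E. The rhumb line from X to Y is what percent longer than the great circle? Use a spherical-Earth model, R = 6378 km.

Great circle: σ = 1.7828 rad → d_gc = Rσ = 11370.6 km
Rhumb: Δφ = +0.6854, Δλ = -2.2935, Δψ = +0.8474, q = Δφ/Δψ = 0.8088 → d_rh = R√(Δφ²+q²Δλ²) = 12612.9 km
Excess = (12612.9 − 11370.6) / 11370.6 = 1242.3 / 11370.6 = 10.93% ≈ 10.9%

10.9%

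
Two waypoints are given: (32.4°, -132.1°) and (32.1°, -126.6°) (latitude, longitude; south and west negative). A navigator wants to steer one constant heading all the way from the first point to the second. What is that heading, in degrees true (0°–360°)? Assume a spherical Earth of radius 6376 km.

Meridional parts: M(φ₁)=+0.5983, M(φ₂)=+0.5921 → ΔM = -0.0062;  Δλ = +0.0960 rad
tan C = Δλ / ΔM = -15.5050 → C = 93.69°

93.7°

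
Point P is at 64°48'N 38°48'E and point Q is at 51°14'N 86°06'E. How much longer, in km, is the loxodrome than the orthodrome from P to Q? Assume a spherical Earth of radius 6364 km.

Great circle: cos σ = sin φ₁ sin φ₂ + cos φ₁ cos φ₂ cos Δλ,  σ = 0.4815 rad → d_gc = 3064.4 km
Rhumb line: Δψ = -0.4536, q = Δφ/Δψ = 0.5220, d_rh = R√(Δφ²+q²Δλ²) = 3129.1 km
Excess = 3129.1 − 3064.4 = 64.7 ≈ 65 km

65 km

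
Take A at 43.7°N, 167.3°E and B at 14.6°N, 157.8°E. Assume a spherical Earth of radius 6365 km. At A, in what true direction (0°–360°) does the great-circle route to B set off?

198.5°

N = sin Δλ·cos φ₂ = -0.1597;  D = cos φ₁ sin φ₂ − sin φ₁ cos φ₂ cos Δλ = -0.4772
initial course = atan2(N, D) = 198.51°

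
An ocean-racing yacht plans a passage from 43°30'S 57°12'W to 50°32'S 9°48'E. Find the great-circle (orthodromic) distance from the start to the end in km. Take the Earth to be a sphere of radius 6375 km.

Haversine: a = sin²(Δφ/2)+cos φ₁ cos φ₂ sin²(Δλ/2) = 0.14422;  σ = 2·atan2(√a,√(1−a))
σ = 44.638° → d = Rσ = 6375·0.77908 = 4967 km

4967 km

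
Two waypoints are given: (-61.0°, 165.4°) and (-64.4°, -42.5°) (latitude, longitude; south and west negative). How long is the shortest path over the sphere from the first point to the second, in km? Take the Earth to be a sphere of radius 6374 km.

5882 km

Haversine: a = sin²(Δφ/2)+cos φ₁ cos φ₂ sin²(Δλ/2) = 0.19819;  σ = 2·atan2(√a,√(1−a))
σ = 52.870° → d = Rσ = 6374·0.92275 = 5882 km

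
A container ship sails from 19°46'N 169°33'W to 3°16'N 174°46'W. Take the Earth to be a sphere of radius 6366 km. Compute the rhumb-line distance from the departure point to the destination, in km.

Δψ = ln[tan(π/4+φ₂/2)/tan(π/4+φ₁/2)] = -0.2950;  Δφ = -0.2880 rad,  Δλ = -0.0910 rad
q = Δφ/Δψ = 0.9762
d = R·√(Δφ² + q²Δλ²) = 6366·0.30138 = 1919 km

1919 km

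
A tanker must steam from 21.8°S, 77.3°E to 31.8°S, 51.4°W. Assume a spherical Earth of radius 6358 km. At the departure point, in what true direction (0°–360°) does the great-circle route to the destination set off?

θ = atan2( sin Δλ·cos φ₂ ,  cos φ₁ sin φ₂ − sin φ₁ cos φ₂ cos Δλ )
  = atan2(-0.6633, -0.6866) = 224.01°

224.0°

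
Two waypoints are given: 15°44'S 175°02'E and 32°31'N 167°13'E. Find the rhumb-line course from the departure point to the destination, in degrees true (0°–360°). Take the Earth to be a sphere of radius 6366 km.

351.2°

Δψ = ln[tan(π/4+φ₂/2)/tan(π/4+φ₁/2)] = +0.8788
Δλ = -0.1364 rad (taken the short way round)
course = atan2(Δλ, Δψ) = 351.18°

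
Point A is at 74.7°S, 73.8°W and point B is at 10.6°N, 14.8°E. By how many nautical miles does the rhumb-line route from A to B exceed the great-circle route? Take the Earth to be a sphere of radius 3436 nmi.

271 nmi

Great circle: cos σ = sin φ₁ sin φ₂ + cos φ₁ cos φ₂ cos Δλ,  σ = 1.7427 rad → d_gc = 5988.0 nmi
Rhumb line: Δψ = +2.1936, q = Δφ/Δψ = 0.6787, d_rh = R√(Δφ²+q²Δλ²) = 6258.7 nmi
Excess = 6258.7 − 5988.0 = 270.7 ≈ 271 nmi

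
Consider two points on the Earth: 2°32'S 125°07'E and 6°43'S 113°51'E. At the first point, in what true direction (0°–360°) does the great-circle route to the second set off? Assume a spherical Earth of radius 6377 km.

249.2°

N = sin Δλ·cos φ₂ = -0.1940;  D = cos φ₁ sin φ₂ − sin φ₁ cos φ₂ cos Δλ = -0.0738
initial course = atan2(N, D) = 249.18°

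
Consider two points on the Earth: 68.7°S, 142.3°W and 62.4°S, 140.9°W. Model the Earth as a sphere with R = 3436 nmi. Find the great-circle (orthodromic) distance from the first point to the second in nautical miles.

379 nmi

Haversine: a = sin²(Δφ/2)+cos φ₁ cos φ₂ sin²(Δλ/2) = 0.00304;  σ = 2·atan2(√a,√(1−a))
σ = 6.326° → d = Rσ = 3436·0.11041 = 379 nmi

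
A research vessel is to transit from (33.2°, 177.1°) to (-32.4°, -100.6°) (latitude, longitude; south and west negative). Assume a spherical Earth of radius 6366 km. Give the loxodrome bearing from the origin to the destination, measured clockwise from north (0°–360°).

130.2°

Meridional parts: M(φ₁)=+0.6149, M(φ₂)=-0.5983 → ΔM = -1.2132;  Δλ = +1.4364 rad
tan C = Δλ / ΔM = -1.1840 → C = 130.18°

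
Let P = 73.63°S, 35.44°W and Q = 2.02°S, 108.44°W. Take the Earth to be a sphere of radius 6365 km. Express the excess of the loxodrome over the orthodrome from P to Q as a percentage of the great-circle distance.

Great circle: σ = 1.4544 rad → d_gc = Rσ = 9257.0 km
Rhumb: Δφ = +1.2498, Δλ = -1.2741, Δψ = +1.9038, q = Δφ/Δψ = 0.6565 → d_rh = R√(Δφ²+q²Δλ²) = 9572.2 km
Excess = (9572.2 − 9257.0) / 9257.0 = 315.2 / 9257.0 = 3.40% ≈ 3.4%

3.4%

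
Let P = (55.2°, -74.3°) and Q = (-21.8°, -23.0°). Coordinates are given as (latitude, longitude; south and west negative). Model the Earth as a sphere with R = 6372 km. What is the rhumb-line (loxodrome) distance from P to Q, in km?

Δψ = ln[tan(π/4+φ₂/2)/tan(π/4+φ₁/2)] = -1.5503;  Δφ = -1.3439 rad,  Δλ = +0.8954 rad
q = Δφ/Δψ = 0.8668
d = R·√(Δφ² + q²Δλ²) = 6372·1.55192 = 9889 km

9889 km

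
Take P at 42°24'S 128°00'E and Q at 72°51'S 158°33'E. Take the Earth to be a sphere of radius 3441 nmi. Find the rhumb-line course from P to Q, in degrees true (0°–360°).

Δψ = ln[tan(π/4+φ₂/2)/tan(π/4+φ₁/2)] = -1.0733
Δλ = +0.5332 rad (taken the short way round)
course = atan2(Δλ, Δψ) = 153.58°

153.6°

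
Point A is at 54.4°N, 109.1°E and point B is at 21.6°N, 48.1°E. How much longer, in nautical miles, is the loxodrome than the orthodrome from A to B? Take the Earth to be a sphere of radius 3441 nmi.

Great circle: cos σ = sin φ₁ sin φ₂ + cos φ₁ cos φ₂ cos Δλ,  σ = 0.9743 rad → d_gc = 3352.7 nmi
Rhumb line: Δψ = -0.7499, q = Δφ/Δψ = 0.7634, d_rh = R√(Δφ²+q²Δλ²) = 3420.9 nmi
Excess = 3420.9 − 3352.7 = 68.2 ≈ 68 nmi

68 nmi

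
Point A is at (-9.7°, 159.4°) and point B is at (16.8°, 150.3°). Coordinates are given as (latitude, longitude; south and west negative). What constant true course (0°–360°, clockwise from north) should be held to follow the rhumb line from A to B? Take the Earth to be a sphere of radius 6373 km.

341.2°

Δψ = ln[tan(π/4+φ₂/2)/tan(π/4+φ₁/2)] = +0.4676
Δλ = -0.1588 rad (taken the short way round)
course = atan2(Δλ, Δψ) = 341.24°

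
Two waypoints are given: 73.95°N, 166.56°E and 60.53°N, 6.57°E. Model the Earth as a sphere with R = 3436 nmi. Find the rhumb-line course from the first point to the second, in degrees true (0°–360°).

257.4°

Δψ = ln[tan(π/4+φ₂/2)/tan(π/4+φ₁/2)] = -0.6235
Δλ = -2.7924 rad (taken the short way round)
course = atan2(Δλ, Δψ) = 257.41°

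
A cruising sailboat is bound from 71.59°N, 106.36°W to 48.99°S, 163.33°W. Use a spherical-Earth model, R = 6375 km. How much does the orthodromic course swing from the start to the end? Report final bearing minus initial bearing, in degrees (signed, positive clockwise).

Initial bearing θ₁ = atan2(sin Δλ cos φ₂, cos φ₁ sin φ₂ − sin φ₁ cos φ₂ cos Δλ) = 223.60°
Final bearing θ₂ = (initial bearing from the destination back to the start) + 180° = 199.38°
Δθ = θ₂ − θ₁ = -24.2°

-24.2°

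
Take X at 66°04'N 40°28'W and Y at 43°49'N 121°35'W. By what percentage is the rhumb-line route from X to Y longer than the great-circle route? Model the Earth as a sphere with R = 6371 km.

6.2%

Great circle: σ = 0.8257 rad → d_gc = Rσ = 5260.7 km
Rhumb: Δφ = -0.3883, Δλ = -1.4158, Δψ = -0.6990, q = Δφ/Δψ = 0.5556 → d_rh = R√(Δφ²+q²Δλ²) = 5588.8 km
Excess = (5588.8 − 5260.7) / 5260.7 = 328.1 / 5260.7 = 6.24% ≈ 6.2%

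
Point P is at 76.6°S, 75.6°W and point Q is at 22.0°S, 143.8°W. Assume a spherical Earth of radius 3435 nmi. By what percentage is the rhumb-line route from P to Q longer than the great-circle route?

3.8%

Great circle: σ = 1.1105 rad → d_gc = Rσ = 3814.6 nmi
Rhumb: Δφ = +0.9529, Δλ = -1.1903, Δψ = +1.7478, q = Δφ/Δψ = 0.5452 → d_rh = R√(Δφ²+q²Δλ²) = 3960.4 nmi
Excess = (3960.4 − 3814.6) / 3814.6 = 145.8 / 3814.6 = 3.82% ≈ 3.8%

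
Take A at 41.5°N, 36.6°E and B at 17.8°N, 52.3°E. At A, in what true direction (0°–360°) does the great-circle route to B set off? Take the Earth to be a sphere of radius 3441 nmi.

θ = atan2( sin Δλ·cos φ₂ ,  cos φ₁ sin φ₂ − sin φ₁ cos φ₂ cos Δλ )
  = atan2(+0.2576, -0.3784) = 145.75°

145.8°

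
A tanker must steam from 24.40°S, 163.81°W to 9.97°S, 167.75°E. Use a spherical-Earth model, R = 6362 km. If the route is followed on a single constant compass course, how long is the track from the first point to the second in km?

Rhumb course C = atan2(Δλ, Δψ) with Δψ = ln[tan(π/4+φ₂/2)/tan(π/4+φ₁/2)] = +0.2645, Δλ = -0.4964 → C = 298.05°
d = R·|Δφ| / |cos C| = 6362·0.25185 / 0.47020 = 3408 km

3408 km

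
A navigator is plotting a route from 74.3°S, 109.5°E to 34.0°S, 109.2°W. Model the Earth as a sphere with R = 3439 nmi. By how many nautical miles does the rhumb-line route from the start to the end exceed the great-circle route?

915 nmi

Great circle: cos σ = sin φ₁ sin φ₂ + cos φ₁ cos φ₂ cos Δλ,  σ = 1.1990 rad → d_gc = 4123.5 nmi
Rhumb line: Δψ = +1.3498, q = Δφ/Δψ = 0.5211, d_rh = R√(Δφ²+q²Δλ²) = 5038.2 nmi
Excess = 5038.2 − 4123.5 = 914.7 ≈ 915 nmi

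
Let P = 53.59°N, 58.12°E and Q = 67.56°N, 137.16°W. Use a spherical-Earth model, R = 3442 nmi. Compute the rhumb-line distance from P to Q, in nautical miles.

4846 nmi

Rhumb course C = atan2(Δλ, Δψ) with Δψ = ln[tan(π/4+φ₂/2)/tan(π/4+φ₁/2)] = +0.5056, Δλ = +2.8749 → C = 80.03°
d = R·|Δφ| / |cos C| = 3442·0.24382 / 0.17320 = 4846 nmi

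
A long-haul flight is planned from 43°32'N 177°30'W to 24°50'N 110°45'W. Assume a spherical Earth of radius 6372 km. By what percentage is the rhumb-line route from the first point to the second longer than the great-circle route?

2.0%

Great circle: σ = 0.9896 rad → d_gc = Rσ = 6306.0 km
Rhumb: Δφ = -0.3264, Δλ = +1.1650, Δψ = -0.3980, q = Δφ/Δψ = 0.8201 → d_rh = R√(Δφ²+q²Δλ²) = 6433.6 km
Excess = (6433.6 − 6306.0) / 6306.0 = 127.6 / 6306.0 = 2.02% ≈ 2.0%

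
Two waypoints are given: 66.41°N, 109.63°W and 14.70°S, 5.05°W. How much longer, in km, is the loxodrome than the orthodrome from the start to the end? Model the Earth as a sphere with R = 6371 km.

Great circle: cos σ = sin φ₁ sin φ₂ + cos φ₁ cos φ₂ cos Δλ,  σ = 1.9071 rad → d_gc = 12150.1 km
Rhumb line: Δψ = -1.8257, q = Δφ/Δψ = 0.7754, d_rh = R√(Δφ²+q²Δλ²) = 12753.3 km
Excess = 12753.3 − 12150.1 = 603.2 ≈ 603 km

603 km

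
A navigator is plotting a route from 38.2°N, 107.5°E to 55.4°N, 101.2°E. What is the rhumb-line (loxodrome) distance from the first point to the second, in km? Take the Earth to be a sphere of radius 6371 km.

Δψ = ln[tan(π/4+φ₂/2)/tan(π/4+φ₁/2)] = +0.4440;  Δφ = +0.3002 rad,  Δλ = -0.1100 rad
q = Δφ/Δψ = 0.6761
d = R·√(Δφ² + q²Δλ²) = 6371·0.30926 = 1970 km

1970 km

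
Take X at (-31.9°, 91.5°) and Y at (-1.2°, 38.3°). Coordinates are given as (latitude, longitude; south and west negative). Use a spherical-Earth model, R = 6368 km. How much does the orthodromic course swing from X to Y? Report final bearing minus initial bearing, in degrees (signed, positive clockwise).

+16.8°

At departure: θ₁ = atan2(sin Δλ cos φ₂, cos φ₁ sin φ₂ − sin φ₁ cos φ₂ cos Δλ) = 290.46°
At arrival: θ₂ = atan2(sin Δλ cos φ₁, −cos φ₂ sin φ₁ + sin φ₂ cos φ₁ cos Δλ) = 307.29°
Δθ = θ₂ − θ₁ = +16.8°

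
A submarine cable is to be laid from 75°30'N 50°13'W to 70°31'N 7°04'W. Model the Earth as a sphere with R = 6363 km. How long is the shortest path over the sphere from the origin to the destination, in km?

Haversine: a = sin²(Δφ/2)+cos φ₁ cos φ₂ sin²(Δλ/2) = 0.01318;  σ = 2·atan2(√a,√(1−a))
σ = 13.186° → d = Rσ = 6363·0.23013 = 1464 km

1464 km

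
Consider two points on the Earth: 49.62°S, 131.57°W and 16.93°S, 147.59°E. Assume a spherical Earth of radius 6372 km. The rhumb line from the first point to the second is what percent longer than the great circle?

Great circle: σ = 1.2445 rad → d_gc = Rσ = 7930.3 km
Rhumb: Δφ = +0.5705, Δλ = -1.4109, Δψ = +0.7005, q = Δφ/Δψ = 0.8145 → d_rh = R√(Δφ²+q²Δλ²) = 8175.2 km
Excess = (8175.2 − 7930.3) / 7930.3 = 244.9 / 7930.3 = 3.09% ≈ 3.1%

3.1%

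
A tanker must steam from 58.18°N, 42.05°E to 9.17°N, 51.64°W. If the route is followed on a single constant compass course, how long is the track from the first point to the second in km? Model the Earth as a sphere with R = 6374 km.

Rhumb course C = atan2(Δλ, Δψ) with Δψ = ln[tan(π/4+φ₂/2)/tan(π/4+φ₁/2)] = -1.0944, Δλ = -1.6352 → C = 236.21°
d = R·|Δφ| / |cos C| = 6374·0.85539 / 0.55619 = 9803 km

9803 km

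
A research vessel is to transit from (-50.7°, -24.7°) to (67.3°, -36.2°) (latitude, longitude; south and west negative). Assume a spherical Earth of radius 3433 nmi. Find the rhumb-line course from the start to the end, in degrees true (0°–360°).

Meridional parts: M(φ₁)=-1.0298, M(φ₂)=+1.6058 → ΔM = +2.6356;  Δλ = -0.2007 rad
tan C = Δλ / ΔM = -0.0762 → C = 355.65°

355.6°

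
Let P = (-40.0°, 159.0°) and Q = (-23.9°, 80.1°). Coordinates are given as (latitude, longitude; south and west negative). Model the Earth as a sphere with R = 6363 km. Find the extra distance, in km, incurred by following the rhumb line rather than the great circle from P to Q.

Great circle: cos σ = sin φ₁ sin φ₂ + cos φ₁ cos φ₂ cos Δλ,  σ = 1.1645 rad → d_gc = 7409.4 km
Rhumb line: Δψ = +0.3331, q = Δφ/Δψ = 0.8435, d_rh = R√(Δφ²+q²Δλ²) = 7604.4 km
Excess = 7604.4 − 7409.4 = 195.0 ≈ 195 km

195 km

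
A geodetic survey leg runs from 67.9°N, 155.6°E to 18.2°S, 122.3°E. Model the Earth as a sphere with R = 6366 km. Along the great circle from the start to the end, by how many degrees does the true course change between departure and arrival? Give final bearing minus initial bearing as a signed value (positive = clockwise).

Initial bearing θ₁ = atan2(sin Δλ cos φ₂, cos φ₁ sin φ₂ − sin φ₁ cos φ₂ cos Δλ) = 211.44°
Final bearing θ₂ = (initial bearing from the destination back to the start) + 180° = 191.92°
Δθ = θ₂ − θ₁ = -19.5°

-19.5°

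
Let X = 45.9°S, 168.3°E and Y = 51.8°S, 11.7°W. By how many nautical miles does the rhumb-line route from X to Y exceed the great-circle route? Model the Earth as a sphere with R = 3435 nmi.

Great circle: cos σ = sin φ₁ sin φ₂ + cos φ₁ cos φ₂ cos Δλ,  σ = 1.4364 rad → d_gc = 4934.1 nmi
Rhumb line: Δψ = -0.1567, q = Δφ/Δψ = 0.6570, d_rh = R√(Δφ²+q²Δλ²) = 7098.5 nmi
Excess = 7098.5 − 4934.1 = 2164.4 ≈ 2164 nmi

2164 nmi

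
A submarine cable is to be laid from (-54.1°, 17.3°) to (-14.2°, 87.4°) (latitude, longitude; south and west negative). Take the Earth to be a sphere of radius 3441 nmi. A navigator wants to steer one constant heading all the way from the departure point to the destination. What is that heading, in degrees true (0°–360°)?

54.4°

Δψ = ln[tan(π/4+φ₂/2)/tan(π/4+φ₁/2)] = +0.8767
Δλ = +1.2235 rad (taken the short way round)
course = atan2(Δλ, Δψ) = 54.37°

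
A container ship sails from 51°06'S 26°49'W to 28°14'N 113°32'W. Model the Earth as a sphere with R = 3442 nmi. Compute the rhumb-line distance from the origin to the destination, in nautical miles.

Δψ = ln[tan(π/4+φ₂/2)/tan(π/4+φ₁/2)] = +1.5549;  Δφ = +1.3846 rad,  Δλ = -1.5135 rad
q = Δφ/Δψ = 0.8905
d = R·√(Δφ² + q²Δλ²) = 3442·1.93226 = 6651 nmi

6651 nmi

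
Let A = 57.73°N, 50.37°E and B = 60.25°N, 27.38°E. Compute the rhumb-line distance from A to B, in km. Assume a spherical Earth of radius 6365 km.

Rhumb course C = atan2(Δλ, Δψ) with Δψ = ln[tan(π/4+φ₂/2)/tan(π/4+φ₁/2)] = +0.0854, Δλ = -0.4013 → C = 282.02°
d = R·|Δφ| / |cos C| = 6365·0.04398 / 0.20821 = 1345 km

1345 km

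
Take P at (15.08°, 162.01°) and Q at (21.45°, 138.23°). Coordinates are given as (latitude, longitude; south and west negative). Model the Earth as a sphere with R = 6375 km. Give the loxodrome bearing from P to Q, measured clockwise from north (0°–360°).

Δψ = ln[tan(π/4+φ₂/2)/tan(π/4+φ₁/2)] = +0.1171
Δλ = -0.4150 rad (taken the short way round)
course = atan2(Δλ, Δψ) = 285.76°

285.8°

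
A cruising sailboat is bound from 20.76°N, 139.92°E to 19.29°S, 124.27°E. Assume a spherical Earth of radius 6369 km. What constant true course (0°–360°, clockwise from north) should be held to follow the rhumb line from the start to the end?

Δψ = ln[tan(π/4+φ₂/2)/tan(π/4+φ₁/2)] = -0.7137
Δλ = -0.2731 rad (taken the short way round)
course = atan2(Δλ, Δψ) = 200.94°

200.9°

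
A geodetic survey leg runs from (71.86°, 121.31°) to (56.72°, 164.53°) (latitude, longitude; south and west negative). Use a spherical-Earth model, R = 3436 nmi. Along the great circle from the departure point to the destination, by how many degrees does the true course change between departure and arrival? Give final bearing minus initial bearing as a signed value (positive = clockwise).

+39.6°

At departure: θ₁ = atan2(sin Δλ cos φ₂, cos φ₁ sin φ₂ − sin φ₁ cos φ₂ cos Δλ) = 107.67°
At arrival: θ₂ = atan2(sin Δλ cos φ₁, −cos φ₂ sin φ₁ + sin φ₂ cos φ₁ cos Δλ) = 147.28°
Δθ = θ₂ − θ₁ = +39.6°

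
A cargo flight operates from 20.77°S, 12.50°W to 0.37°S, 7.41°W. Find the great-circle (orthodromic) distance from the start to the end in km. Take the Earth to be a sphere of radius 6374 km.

cos σ = sin φ₁ sin φ₂ + cos φ₁ cos φ₂ cos Δλ
      = sin(-20.77°)sin(-0.37°) + cos(-20.77°)cos(-0.37°)cos(5.09°) = 0.9336
σ = 20.998° → d = Rσ = 6374·0.36648 = 2336 km

2336 km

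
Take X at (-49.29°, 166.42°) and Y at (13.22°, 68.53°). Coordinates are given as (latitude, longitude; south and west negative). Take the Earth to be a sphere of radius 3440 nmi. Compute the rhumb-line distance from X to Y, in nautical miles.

Δψ = ln[tan(π/4+φ₂/2)/tan(π/4+φ₁/2)] = +1.2244;  Δφ = +1.0910 rad,  Δλ = -1.7085 rad
q = Δφ/Δψ = 0.8911
d = R·√(Δφ² + q²Δλ²) = 3440·1.87298 = 6443 nmi

6443 nmi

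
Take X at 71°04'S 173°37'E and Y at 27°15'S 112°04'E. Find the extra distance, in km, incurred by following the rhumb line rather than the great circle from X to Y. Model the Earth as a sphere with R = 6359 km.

Great circle: cos σ = sin φ₁ sin φ₂ + cos φ₁ cos φ₂ cos Δλ,  σ = 0.9637 rad → d_gc = 6127.9 km
Rhumb line: Δψ = +1.2967, q = Δφ/Δψ = 0.5898, d_rh = R√(Δφ²+q²Δλ²) = 6315.1 km
Excess = 6315.1 − 6127.9 = 187.2 ≈ 187 km

187 km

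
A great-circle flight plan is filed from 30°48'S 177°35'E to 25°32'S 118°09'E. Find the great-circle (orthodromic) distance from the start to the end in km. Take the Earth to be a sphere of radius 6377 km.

5794 km

Haversine: a = sin²(Δφ/2)+cos φ₁ cos φ₂ sin²(Δλ/2) = 0.19257;  σ = 2·atan2(√a,√(1−a))
σ = 52.058° → d = Rσ = 6377·0.90858 = 5794 km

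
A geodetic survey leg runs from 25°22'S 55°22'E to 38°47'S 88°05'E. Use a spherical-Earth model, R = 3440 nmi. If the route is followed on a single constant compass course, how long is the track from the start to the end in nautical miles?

1843 nmi

Rhumb course C = atan2(Δλ, Δψ) with Δψ = ln[tan(π/4+φ₂/2)/tan(π/4+φ₁/2)] = -0.2775, Δλ = +0.5710 → C = 115.92°
d = R·|Δφ| / |cos C| = 3440·0.23417 / 0.43708 = 1843 nmi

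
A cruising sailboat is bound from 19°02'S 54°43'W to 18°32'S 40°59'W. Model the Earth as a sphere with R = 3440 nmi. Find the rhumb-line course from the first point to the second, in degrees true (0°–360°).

87.8°

Δψ = ln[tan(π/4+φ₂/2)/tan(π/4+φ₁/2)] = +0.0092
Δλ = +0.2397 rad (taken the short way round)
course = atan2(Δλ, Δψ) = 87.80°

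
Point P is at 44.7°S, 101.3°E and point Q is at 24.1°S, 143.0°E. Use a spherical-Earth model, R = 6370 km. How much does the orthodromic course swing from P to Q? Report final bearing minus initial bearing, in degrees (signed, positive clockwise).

At departure: θ₁ = atan2(sin Δλ cos φ₂, cos φ₁ sin φ₂ − sin φ₁ cos φ₂ cos Δλ) = 72.70°
At arrival: θ₂ = atan2(sin Δλ cos φ₁, −cos φ₂ sin φ₁ + sin φ₂ cos φ₁ cos Δλ) = 48.03°
Δθ = θ₂ − θ₁ = -24.7°

-24.7°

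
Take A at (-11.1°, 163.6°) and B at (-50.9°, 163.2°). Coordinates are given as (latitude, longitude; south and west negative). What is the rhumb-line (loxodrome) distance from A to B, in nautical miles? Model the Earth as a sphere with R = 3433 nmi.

Δψ = ln[tan(π/4+φ₂/2)/tan(π/4+φ₁/2)] = -0.8404;  Δφ = -0.6946 rad,  Δλ = -0.0070 rad
q = Δφ/Δψ = 0.8266
d = R·√(Δφ² + q²Δλ²) = 3433·0.69467 = 2385 nmi

2385 nmi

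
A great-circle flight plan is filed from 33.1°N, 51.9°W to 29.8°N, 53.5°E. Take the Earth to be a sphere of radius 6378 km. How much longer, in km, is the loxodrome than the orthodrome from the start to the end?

Great circle: cos σ = sin φ₁ sin φ₂ + cos φ₁ cos φ₂ cos Δλ,  σ = 1.4924 rad → d_gc = 9518.3 km
Rhumb line: Δψ = -0.0675, q = Δφ/Δψ = 0.8529, d_rh = R√(Δφ²+q²Δλ²) = 10013.5 km
Excess = 10013.5 − 9518.3 = 495.2 ≈ 495 km

495 km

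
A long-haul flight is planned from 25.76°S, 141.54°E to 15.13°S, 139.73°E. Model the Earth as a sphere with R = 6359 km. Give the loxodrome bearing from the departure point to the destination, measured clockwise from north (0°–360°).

Meridional parts: M(φ₁)=-0.4656, M(φ₂)=-0.2672 → ΔM = +0.1984;  Δλ = -0.0316 rad
tan C = Δλ / ΔM = -0.1593 → C = 350.95°

351.0°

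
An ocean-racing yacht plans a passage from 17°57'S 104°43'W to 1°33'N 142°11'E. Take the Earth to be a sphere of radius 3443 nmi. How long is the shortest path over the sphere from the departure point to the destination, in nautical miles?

6756 nmi

Haversine: a = sin²(Δφ/2)+cos φ₁ cos φ₂ sin²(Δλ/2) = 0.69072;  σ = 2·atan2(√a,√(1−a))
σ = 112.423° → d = Rσ = 3443·1.96215 = 6756 nmi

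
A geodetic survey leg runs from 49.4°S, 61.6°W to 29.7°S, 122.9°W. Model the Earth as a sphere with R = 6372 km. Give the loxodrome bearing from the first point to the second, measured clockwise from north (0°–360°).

292.9°

Δψ = ln[tan(π/4+φ₂/2)/tan(π/4+φ₁/2)] = +0.4512
Δλ = -1.0699 rad (taken the short way round)
course = atan2(Δλ, Δψ) = 292.87°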